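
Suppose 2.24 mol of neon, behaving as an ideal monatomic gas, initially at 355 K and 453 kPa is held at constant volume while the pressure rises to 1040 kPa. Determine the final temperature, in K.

V₁ = nRT₁/P₁ = 2.24×8.314×355/453 = 14.6 L.
Isochoric: V stays 14.6 L; P/T = const ⇒ T₂ = 815 K, P₂ = 1040 kPa.

815 K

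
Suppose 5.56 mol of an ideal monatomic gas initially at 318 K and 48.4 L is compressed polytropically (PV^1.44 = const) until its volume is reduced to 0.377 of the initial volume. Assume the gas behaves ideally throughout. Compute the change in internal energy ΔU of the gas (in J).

11800 J

P₁ = nRT₁/V₁ = 5.56×8.314×318/48.4 = 304 kPa.
Polytropic n=1.44: T₂ = T₁(V₁/V₂)^(n−1) = 318×(2.65)^0.44 = 488 K; P₂ = P₁(V₁/V₂)^n = 1240 kPa.
For an ideal gas ΔU = nCvΔT with Cv = (3/2)R = 12.5 J/(mol·K).
ΔU = 5.56×12.5×(488−318) = 11800 J.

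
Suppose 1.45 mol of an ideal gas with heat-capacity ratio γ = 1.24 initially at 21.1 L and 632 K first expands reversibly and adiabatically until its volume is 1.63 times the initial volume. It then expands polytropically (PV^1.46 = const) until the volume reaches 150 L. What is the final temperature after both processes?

P₁ = nRT₁/V₁ = 1.45×8.314×632/21.1 = 361 kPa.
Step 1 — Adiabatic: TV^(γ−1) = const ⇒ T₂ = 632×(0.613)^0.240 = 562 K; PV^γ = const ⇒ P₂ = 197 kPa.
ΔU = nCvΔT = 1.45×34.6×(562−632) = -3510 J.
Q = 0 for an adiabatic process, so W = −ΔU = 3510 J.
State after step 1: P = 197 kPa, V = 34.4 L, T = 562 K.
Step 2 — Polytropic n=1.46: T₂ = T₁(V₁/V₂)^(n−1) = 562×(0.229)^0.46 = 285 K; P₂ = P₁(V₁/V₂)^n = 22.9 kPa.
W = (P₁V₁−P₂V₂)/(n−1) = (197×34.4−22.9×150)/0.46 = 7250 J.
ΔU = nCvΔT = 1.45×34.6×(285−562) = -13900 J.
Q = ΔU + W = -6640 J.
Net over both steps: W = 10800 J, Q = -6640 J, ΔU = -17400 J.

285 K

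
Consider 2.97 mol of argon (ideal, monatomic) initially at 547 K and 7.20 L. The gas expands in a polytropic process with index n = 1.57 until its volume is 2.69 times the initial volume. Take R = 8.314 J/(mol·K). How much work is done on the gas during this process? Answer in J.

-10200 J

P₁ = nRT₁/V₁ = 2.97×8.314×547/7.20 = 1880 kPa.
Polytropic n=1.57: T₂ = T₁(V₁/V₂)^(n−1) = 547×(0.372)^0.57 = 311 K; P₂ = P₁(V₁/V₂)^n = 397 kPa.
W = (P₁V₁−P₂V₂)/(n−1) = (1880×7.20−397×19.4)/0.57 = 10200 J.
Work done on the gas = −W_by = -10200 J.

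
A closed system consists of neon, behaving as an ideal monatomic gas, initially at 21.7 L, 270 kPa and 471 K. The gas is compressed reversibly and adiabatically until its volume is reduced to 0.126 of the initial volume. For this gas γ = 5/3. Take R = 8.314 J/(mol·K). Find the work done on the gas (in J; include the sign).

n = P₁V₁/(RT₁) = 270×21.7/(8.314×471) = 1.50 mol.
Adiabatic: TV^(γ−1) = const ⇒ T₂ = 471×(7.94)^0.667 = 1870 K; PV^γ = const ⇒ P₂ = 8530 kPa.
ΔU = nCvΔT = 1.50×12.5×(1870−471) = 26200 J.
Q = 0 for an adiabatic process, so W = −ΔU = -26200 J.
Work done on the gas = −W_by = 26200 J.

26200 J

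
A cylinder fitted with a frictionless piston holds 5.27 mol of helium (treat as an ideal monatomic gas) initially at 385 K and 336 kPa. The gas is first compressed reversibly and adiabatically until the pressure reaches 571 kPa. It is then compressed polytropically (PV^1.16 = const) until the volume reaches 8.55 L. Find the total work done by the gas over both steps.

-40100 J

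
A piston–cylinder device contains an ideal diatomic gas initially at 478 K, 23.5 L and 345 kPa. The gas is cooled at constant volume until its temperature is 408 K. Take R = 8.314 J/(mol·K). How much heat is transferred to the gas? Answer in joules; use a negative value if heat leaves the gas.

-2970 J

n = P₁V₁/(RT₁) = 345×23.5/(8.314×478) = 2.04 mol.
Isochoric: V stays 23.5 L; P/T = const ⇒ T₂ = 408 K, P₂ = 294 kPa.
W = 0 (no volume change).
ΔU = nCvΔT = 2.04×20.8×(408−478) = -2970 J.
Q = ΔU = -2970 J.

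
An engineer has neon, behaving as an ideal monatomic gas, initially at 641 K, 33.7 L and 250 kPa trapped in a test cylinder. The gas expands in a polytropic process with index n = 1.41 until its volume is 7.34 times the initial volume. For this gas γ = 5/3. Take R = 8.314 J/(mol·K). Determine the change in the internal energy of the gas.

-7060 J

n = P₁V₁/(RT₁) = 250×33.7/(8.314×641) = 1.58 mol.
Polytropic n=1.41: T₂ = T₁(V₁/V₂)^(n−1) = 641×(0.136)^0.41 = 283 K; P₂ = P₁(V₁/V₂)^n = 15.0 kPa.
For an ideal gas ΔU = nCvΔT with Cv = (3/2)R = 12.5 J/(mol·K).
ΔU = 1.58×12.5×(283−641) = -7060 J.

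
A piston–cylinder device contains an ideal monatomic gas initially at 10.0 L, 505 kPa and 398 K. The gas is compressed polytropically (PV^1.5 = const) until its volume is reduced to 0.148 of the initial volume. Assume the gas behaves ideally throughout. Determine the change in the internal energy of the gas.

n = P₁V₁/(RT₁) = 505×10.0/(8.314×398) = 1.53 mol.
Polytropic n=1.5: T₂ = T₁(V₁/V₂)^(n−1) = 398×(6.76)^0.50 = 1030 K; P₂ = P₁(V₁/V₂)^n = 8870 kPa.
For an ideal gas ΔU = nCvΔT with Cv = (3/2)R = 12.5 J/(mol·K).
ΔU = 1.53×12.5×(1030−398) = 12100 J.

12100 J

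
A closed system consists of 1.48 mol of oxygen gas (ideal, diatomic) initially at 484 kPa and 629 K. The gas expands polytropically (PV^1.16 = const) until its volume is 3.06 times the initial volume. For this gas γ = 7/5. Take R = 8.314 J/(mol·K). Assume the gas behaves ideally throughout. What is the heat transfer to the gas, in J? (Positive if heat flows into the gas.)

V₁ = nRT₁/P₁ = 1.48×8.314×629/484 = 16.0 L.
Polytropic n=1.16: T₂ = T₁(V₁/V₂)^(n−1) = 629×(0.327)^0.16 = 526 K; P₂ = P₁(V₁/V₂)^n = 132 kPa.
W = (P₁V₁−P₂V₂)/(n−1) = (484×16.0−132×48.9)/0.16 = 7930 J.
ΔU = nCvΔT = 1.48×20.8×(526−629) = -3170 J.
Q = ΔU + W = 4760 J.

4760 J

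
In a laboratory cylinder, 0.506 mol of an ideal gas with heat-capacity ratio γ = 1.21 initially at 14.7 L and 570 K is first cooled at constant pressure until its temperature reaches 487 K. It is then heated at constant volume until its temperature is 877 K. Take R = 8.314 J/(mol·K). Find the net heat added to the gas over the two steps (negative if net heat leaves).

P₁ = nRT₁/V₁ = 0.506×8.314×570/14.7 = 163 kPa.
Step 1 — Isobaric: P stays 163 kPa; V/T = const ⇒ T₂ = 487 K, V₂ = 12.6 L.
W = PΔV = 163×(12.6−14.7) kPa·L = -349 J.
ΔU = nCvΔT = 0.506×39.6×(487−570) = -1660 J.
Q = ΔU + W = nCpΔT = -2010 J.
State after step 1: P = 163 kPa, V = 12.6 L, T = 487 K.
Step 2 — Isochoric: V stays 12.6 L; P/T = const ⇒ T₂ = 877 K, P₂ = 294 kPa.
W = 0 (no volume change).
ΔU = nCvΔT = 0.506×39.6×(877−487) = 7810 J.
Q = ΔU = 7810 J.
Net over both steps: W = -349 J, Q = 5800 J, ΔU = 6150 J.

5800 J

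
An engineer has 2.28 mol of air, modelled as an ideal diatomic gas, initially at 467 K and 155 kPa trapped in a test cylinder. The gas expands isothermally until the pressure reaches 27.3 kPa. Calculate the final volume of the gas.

324 L

V₁ = nRT₁/P₁ = 2.28×8.314×467/155 = 57.1 L.
Isothermal: T stays 467 K; PV = const ⇒ V₂ = 324 L, P₂ = 27.3 kPa.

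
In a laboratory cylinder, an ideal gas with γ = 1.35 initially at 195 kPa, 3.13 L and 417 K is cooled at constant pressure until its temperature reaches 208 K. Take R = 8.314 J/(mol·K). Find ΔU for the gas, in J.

n = P₁V₁/(RT₁) = 195×3.13/(8.314×417) = 0.176 mol.
Isobaric: P stays 195 kPa; V/T = const ⇒ T₂ = 208 K, V₂ = 1.56 L.
For an ideal gas ΔU = nCvΔT with Cv = R/(γ−1) = 23.8 J/(mol·K).
ΔU = 0.176×23.8×(208−417) = -874 J.

-874 J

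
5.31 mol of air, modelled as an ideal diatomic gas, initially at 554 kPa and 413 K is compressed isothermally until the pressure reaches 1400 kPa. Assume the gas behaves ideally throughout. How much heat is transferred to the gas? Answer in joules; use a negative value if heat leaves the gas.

V₁ = nRT₁/P₁ = 5.31×8.314×413/554 = 32.9 L.
Isothermal: T stays 413 K; PV = const ⇒ V₂ = 13.0 L, P₂ = 1400 kPa.
ΔU = 0 (ideal gas, T constant).
W = nRT ln(V₂/V₁) = 5.31×8.314×413×ln(0.396) = -16900 J.
Q = ΔU + W = -16900 J.

-16900 J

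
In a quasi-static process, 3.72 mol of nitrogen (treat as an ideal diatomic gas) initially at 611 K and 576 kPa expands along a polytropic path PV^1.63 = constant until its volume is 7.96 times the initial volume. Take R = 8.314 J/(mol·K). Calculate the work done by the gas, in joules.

21900 J

V₁ = nRT₁/P₁ = 3.72×8.314×611/576 = 32.8 L.
Polytropic n=1.63: T₂ = T₁(V₁/V₂)^(n−1) = 611×(0.126)^0.63 = 165 K; P₂ = P₁(V₁/V₂)^n = 19.6 kPa.
W = (P₁V₁−P₂V₂)/(n−1) = (576×32.8−19.6×261)/0.63 = 21900 J.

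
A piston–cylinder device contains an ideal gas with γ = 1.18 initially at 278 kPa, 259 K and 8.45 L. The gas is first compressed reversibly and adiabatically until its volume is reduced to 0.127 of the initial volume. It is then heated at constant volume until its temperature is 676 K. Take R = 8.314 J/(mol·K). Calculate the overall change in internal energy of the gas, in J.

n = P₁V₁/(RT₁) = 278×8.45/(8.314×259) = 1.09 mol.
Step 1 — Adiabatic: TV^(γ−1) = const ⇒ T₂ = 259×(7.87)^0.180 = 376 K; PV^γ = const ⇒ P₂ = 3170 kPa.
ΔU = nCvΔT = 1.09×46.2×(376−259) = 5870 J.
Q = 0 for an adiabatic process, so W = −ΔU = -5870 J.
State after step 1: P = 3170 kPa, V = 1.07 L, T = 376 K.
Step 2 — Isochoric: V stays 1.07 L; P/T = const ⇒ T₂ = 676 K, P₂ = 5710 kPa.
W = 0 (no volume change).
ΔU = nCvΔT = 1.09×46.2×(676−376) = 15100 J.
Q = ΔU = 15100 J.
Net over both steps: W = -5870 J, Q = 15100 J, ΔU = 21000 J.

21000 J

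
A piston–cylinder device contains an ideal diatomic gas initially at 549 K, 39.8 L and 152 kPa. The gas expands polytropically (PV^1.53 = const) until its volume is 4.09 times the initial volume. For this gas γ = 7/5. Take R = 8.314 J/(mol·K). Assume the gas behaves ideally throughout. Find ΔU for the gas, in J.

-7960 J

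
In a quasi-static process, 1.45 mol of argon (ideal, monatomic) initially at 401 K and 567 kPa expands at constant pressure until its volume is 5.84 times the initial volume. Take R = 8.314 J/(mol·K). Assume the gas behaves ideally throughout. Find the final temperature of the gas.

2340 K

V₁ = nRT₁/P₁ = 1.45×8.314×401/567 = 8.53 L.
Isobaric: P stays 567 kPa; V/T = const ⇒ T₂ = 2340 K, V₂ = 49.8 L.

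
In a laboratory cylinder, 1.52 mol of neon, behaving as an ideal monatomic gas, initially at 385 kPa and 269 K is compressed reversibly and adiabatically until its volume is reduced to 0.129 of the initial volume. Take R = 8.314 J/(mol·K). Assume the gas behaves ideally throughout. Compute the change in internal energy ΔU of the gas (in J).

14900 J

V₁ = nRT₁/P₁ = 1.52×8.314×269/385 = 8.83 L.
Adiabatic: TV^(γ−1) = const ⇒ T₂ = 269×(7.75)^0.667 = 1050 K; PV^γ = const ⇒ P₂ = 11700 kPa.
For an ideal gas ΔU = nCvΔT with Cv = (3/2)R = 12.5 J/(mol·K).
ΔU = 1.52×12.5×(1050−269) = 14900 J.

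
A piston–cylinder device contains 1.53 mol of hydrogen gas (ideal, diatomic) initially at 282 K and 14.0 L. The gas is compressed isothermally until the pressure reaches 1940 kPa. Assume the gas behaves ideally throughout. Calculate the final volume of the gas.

P₁ = nRT₁/V₁ = 1.53×8.314×282/14.0 = 256 kPa.
Isothermal: T stays 282 K; PV = const ⇒ V₂ = 1.85 L, P₂ = 1940 kPa.

1.85 L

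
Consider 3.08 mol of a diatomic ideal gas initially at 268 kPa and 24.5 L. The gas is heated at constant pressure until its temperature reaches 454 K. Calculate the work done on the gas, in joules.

-5060 J

T₁ = P₁V₁/(nR) = 268×24.5/(3.08×8.314) = 256 K.
Isobaric: P stays 268 kPa; V/T = const ⇒ T₂ = 454 K, V₂ = 43.4 L.
W = PΔV = 268×(43.4−24.5) kPa·L = 5060 J.
Work done on the gas = −W_by = -5060 J.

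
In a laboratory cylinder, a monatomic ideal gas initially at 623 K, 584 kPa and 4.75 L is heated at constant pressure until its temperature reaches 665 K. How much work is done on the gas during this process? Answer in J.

-187 J

n = P₁V₁/(RT₁) = 584×4.75/(8.314×623) = 0.536 mol.
Isobaric: P stays 584 kPa; V/T = const ⇒ T₂ = 665 K, V₂ = 5.07 L.
W = PΔV = 584×(5.07−4.75) kPa·L = 187 J.
Work done on the gas = −W_by = -187 J.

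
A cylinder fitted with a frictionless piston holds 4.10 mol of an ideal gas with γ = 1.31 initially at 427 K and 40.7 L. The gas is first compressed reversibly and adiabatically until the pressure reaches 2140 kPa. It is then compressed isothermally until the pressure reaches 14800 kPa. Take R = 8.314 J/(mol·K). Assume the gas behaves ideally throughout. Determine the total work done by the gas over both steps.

P₁ = nRT₁/V₁ = 4.10×8.314×427/40.7 = 358 kPa.
Step 1 — Adiabatic: T₂/T₁ = (P₂/P₁)^((γ−1)/γ) ⇒ T₂ = 427×(5.98)^0.237 = 652 K; V₂ = 10.4 L.
ΔU = nCvΔT = 4.10×26.8×(652−427) = 24700 J.
Q = 0 for an adiabatic process, so W = −ΔU = -24700 J.
State after step 1: P = 2140 kPa, V = 10.4 L, T = 652 K.
Step 2 — Isothermal: T stays 652 K; PV = const ⇒ V₂ = 1.50 L, P₂ = 14800 kPa.
ΔU = 0 (ideal gas, T constant).
W = nRT ln(V₂/V₁) = 4.10×8.314×652×ln(0.145) = -43000 J.
Q = ΔU + W = -43000 J.
Net over both steps: W = -67700 J, Q = -43000 J, ΔU = 24700 J.

-67700 J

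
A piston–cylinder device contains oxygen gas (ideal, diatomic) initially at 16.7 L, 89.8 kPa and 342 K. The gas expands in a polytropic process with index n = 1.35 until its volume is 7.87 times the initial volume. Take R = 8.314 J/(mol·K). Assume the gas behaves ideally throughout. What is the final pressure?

Polytropic n=1.35: T₂ = T₁(V₁/V₂)^(n−1) = 342×(0.127)^0.35 = 166 K; P₂ = P₁(V₁/V₂)^n = 5.54 kPa.

5.54 kPa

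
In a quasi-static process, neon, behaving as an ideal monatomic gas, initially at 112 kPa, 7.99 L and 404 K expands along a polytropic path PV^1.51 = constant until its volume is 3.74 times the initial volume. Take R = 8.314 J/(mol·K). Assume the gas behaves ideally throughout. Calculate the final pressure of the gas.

15.3 kPa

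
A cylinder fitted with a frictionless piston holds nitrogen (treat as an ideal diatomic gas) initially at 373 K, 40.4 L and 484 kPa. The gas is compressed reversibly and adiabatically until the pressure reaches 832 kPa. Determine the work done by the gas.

n = P₁V₁/(RT₁) = 484×40.4/(8.314×373) = 6.31 mol.
Adiabatic: T₂/T₁ = (P₂/P₁)^((γ−1)/γ) ⇒ T₂ = 373×(1.72)^0.286 = 435 K; V₂ = 27.4 L.
ΔU = nCvΔT = 6.31×20.8×(435−373) = 8180 J.
Q = 0 for an adiabatic process, so W = −ΔU = -8180 J.

-8180 J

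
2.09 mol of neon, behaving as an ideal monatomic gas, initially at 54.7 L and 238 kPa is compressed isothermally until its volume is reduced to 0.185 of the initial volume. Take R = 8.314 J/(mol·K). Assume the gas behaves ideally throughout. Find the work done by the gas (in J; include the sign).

-22000 J

T₁ = P₁V₁/(nR) = 238×54.7/(2.09×8.314) = 749 K.
Isothermal: T stays 749 K; PV = const ⇒ V₂ = 10.1 L, P₂ = 1290 kPa.
W = nRT ln(V₂/V₁) = 2.09×8.314×749×ln(0.185) = -22000 J.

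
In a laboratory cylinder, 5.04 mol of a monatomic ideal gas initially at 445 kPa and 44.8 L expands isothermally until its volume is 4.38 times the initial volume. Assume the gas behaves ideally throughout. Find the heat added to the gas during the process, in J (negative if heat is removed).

29400 J

T₁ = P₁V₁/(nR) = 445×44.8/(5.04×8.314) = 476 K.
Isothermal: T stays 476 K; PV = const ⇒ V₂ = 196 L, P₂ = 102 kPa.
ΔU = 0 (ideal gas, T constant).
W = nRT ln(V₂/V₁) = 5.04×8.314×476×ln(4.38) = 29400 J.
Q = ΔU + W = 29400 J.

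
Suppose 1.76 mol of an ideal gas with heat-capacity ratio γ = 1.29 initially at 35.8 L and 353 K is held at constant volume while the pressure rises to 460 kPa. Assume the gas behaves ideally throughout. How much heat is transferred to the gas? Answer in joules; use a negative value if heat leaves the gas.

P₁ = nRT₁/V₁ = 1.76×8.314×353/35.8 = 144 kPa.
Isochoric: V stays 35.8 L; P/T = const ⇒ T₂ = 1130 K, P₂ = 460 kPa.
W = 0 (no volume change).
ΔU = nCvΔT = 1.76×28.7×(1130−353) = 39000 J.
Q = ΔU = 39000 J.

39000 J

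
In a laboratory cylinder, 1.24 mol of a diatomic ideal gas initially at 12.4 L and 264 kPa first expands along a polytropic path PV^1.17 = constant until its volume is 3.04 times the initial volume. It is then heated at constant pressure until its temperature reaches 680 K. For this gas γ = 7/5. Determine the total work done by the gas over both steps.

T₁ = P₁V₁/(nR) = 264×12.4/(1.24×8.314) = 318 K.
Step 1 — Polytropic n=1.17: T₂ = T₁(V₁/V₂)^(n−1) = 318×(0.329)^0.17 = 263 K; P₂ = P₁(V₁/V₂)^n = 71.9 kPa.
W = (P₁V₁−P₂V₂)/(n−1) = (264×12.4−71.9×37.7)/0.17 = 3320 J.
ΔU = nCvΔT = 1.24×20.8×(263−318) = -1410 J.
Q = ΔU + W = 1910 J.
State after step 1: P = 71.9 kPa, V = 37.7 L, T = 263 K.
Step 2 — Isobaric: P stays 71.9 kPa; V/T = const ⇒ T₂ = 680 K, V₂ = 97.5 L.
W = PΔV = 71.9×(97.5−37.7) kPa·L = 4300 J.
ΔU = nCvΔT = 1.24×20.8×(680−263) = 10800 J.
Q = ΔU + W = nCpΔT = 15100 J.
Net over both steps: W = 7620 J, Q = 17000 J, ΔU = 9340 J.

7620 J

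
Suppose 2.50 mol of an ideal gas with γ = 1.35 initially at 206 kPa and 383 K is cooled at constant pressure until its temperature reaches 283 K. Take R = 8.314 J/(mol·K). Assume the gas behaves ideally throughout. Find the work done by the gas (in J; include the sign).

-2080 J

V₁ = nRT₁/P₁ = 2.50×8.314×383/206 = 38.6 L.
Isobaric: P stays 206 kPa; V/T = const ⇒ T₂ = 283 K, V₂ = 28.6 L.
W = PΔV = 206×(28.6−38.6) kPa·L = -2080 J.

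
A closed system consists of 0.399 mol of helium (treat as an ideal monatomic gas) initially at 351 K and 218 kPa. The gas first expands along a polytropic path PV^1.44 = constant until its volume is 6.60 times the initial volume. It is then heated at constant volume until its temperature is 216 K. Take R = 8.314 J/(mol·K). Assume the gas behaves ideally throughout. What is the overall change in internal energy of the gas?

-672 J

V₁ = nRT₁/P₁ = 0.399×8.314×351/218 = 5.34 L.
Step 1 — Polytropic n=1.44: T₂ = T₁(V₁/V₂)^(n−1) = 351×(0.152)^0.44 = 153 K; P₂ = P₁(V₁/V₂)^n = 14.4 kPa.
W = (P₁V₁−P₂V₂)/(n−1) = (218×5.34−14.4×35.3)/0.44 = 1490 J.
ΔU = nCvΔT = 0.399×12.5×(153−351) = -985 J.
Q = ΔU + W = 508 J.
State after step 1: P = 14.4 kPa, V = 35.3 L, T = 153 K.
Step 2 — Isochoric: V stays 35.3 L; P/T = const ⇒ T₂ = 216 K, P₂ = 20.3 kPa.
W = 0 (no volume change).
ΔU = nCvΔT = 0.399×12.5×(216−153) = 313 J.
Q = ΔU = 313 J.
Net over both steps: W = 1490 J, Q = 821 J, ΔU = -672 J.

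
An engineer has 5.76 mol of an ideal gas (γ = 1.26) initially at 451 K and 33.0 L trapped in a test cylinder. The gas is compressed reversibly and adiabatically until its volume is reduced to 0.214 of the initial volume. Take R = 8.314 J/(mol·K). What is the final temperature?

673 K

P₁ = nRT₁/V₁ = 5.76×8.314×451/33.0 = 654 kPa.
Adiabatic: TV^(γ−1) = const ⇒ T₂ = 451×(4.67)^0.260 = 673 K; PV^γ = const ⇒ P₂ = 4570 kPa.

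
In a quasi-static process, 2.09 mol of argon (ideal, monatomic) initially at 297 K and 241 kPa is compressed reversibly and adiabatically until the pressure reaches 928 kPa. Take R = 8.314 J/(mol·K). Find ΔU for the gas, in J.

V₁ = nRT₁/P₁ = 2.09×8.314×297/241 = 21.4 L.
Adiabatic: T₂/T₁ = (P₂/P₁)^((γ−1)/γ) ⇒ T₂ = 297×(3.85)^0.400 = 509 K; V₂ = 9.54 L.
For an ideal gas ΔU = nCvΔT with Cv = (3/2)R = 12.5 J/(mol·K).
ΔU = 2.09×12.5×(509−297) = 5530 J.

5530 J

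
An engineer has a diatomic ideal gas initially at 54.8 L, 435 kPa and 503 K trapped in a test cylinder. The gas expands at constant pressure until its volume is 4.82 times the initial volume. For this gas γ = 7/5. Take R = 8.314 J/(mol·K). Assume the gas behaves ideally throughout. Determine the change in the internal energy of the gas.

n = P₁V₁/(RT₁) = 435×54.8/(8.314×503) = 5.70 mol.
Isobaric: P stays 435 kPa; V/T = const ⇒ T₂ = 2420 K, V₂ = 264 L.
For an ideal gas ΔU = nCvΔT with Cv = (5/2)R = 20.8 J/(mol·K).
ΔU = 5.70×20.8×(2420−503) = 228000 J.

228000 J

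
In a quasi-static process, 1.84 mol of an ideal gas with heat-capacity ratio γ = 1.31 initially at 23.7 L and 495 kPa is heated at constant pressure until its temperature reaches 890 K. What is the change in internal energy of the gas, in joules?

T₁ = P₁V₁/(nR) = 495×23.7/(1.84×8.314) = 767 K.
Isobaric: P stays 495 kPa; V/T = const ⇒ T₂ = 890 K, V₂ = 27.5 L.
For an ideal gas ΔU = nCvΔT with Cv = R/(γ−1) = 26.8 J/(mol·K).
ΔU = 1.84×26.8×(890−767) = 6080 J.

6080 J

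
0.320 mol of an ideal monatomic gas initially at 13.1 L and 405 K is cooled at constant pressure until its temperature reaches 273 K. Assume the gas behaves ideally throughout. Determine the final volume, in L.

8.83 L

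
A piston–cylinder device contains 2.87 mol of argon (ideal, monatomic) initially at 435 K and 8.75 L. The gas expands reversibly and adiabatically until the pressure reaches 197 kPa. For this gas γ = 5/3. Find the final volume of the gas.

25.7 L

P₁ = nRT₁/V₁ = 2.87×8.314×435/8.75 = 1190 kPa.
Adiabatic: T₂/T₁ = (P₂/P₁)^((γ−1)/γ) ⇒ T₂ = 435×(0.166)^0.400 = 212 K; V₂ = 25.7 L.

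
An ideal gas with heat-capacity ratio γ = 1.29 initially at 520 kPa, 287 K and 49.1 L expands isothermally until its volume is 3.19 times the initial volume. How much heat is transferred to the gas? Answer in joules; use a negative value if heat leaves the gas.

n = P₁V₁/(RT₁) = 520×49.1/(8.314×287) = 10.7 mol.
Isothermal: T stays 287 K; PV = const ⇒ V₂ = 157 L, P₂ = 163 kPa.
ΔU = 0 (ideal gas, T constant).
W = nRT ln(V₂/V₁) = 10.7×8.314×287×ln(3.19) = 29600 J.
Q = ΔU + W = 29600 J.

29600 J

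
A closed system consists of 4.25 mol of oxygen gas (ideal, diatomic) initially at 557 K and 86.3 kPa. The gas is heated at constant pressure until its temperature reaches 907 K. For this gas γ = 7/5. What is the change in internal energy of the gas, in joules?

30900 J

V₁ = nRT₁/P₁ = 4.25×8.314×557/86.3 = 228 L.
Isobaric: P stays 86.3 kPa; V/T = const ⇒ T₂ = 907 K, V₂ = 371 L.
For an ideal gas ΔU = nCvΔT with Cv = (5/2)R = 20.8 J/(mol·K).
ΔU = 4.25×20.8×(907−557) = 30900 J.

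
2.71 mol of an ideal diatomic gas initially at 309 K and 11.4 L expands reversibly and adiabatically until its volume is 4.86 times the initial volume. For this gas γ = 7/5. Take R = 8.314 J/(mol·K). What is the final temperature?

P₁ = nRT₁/V₁ = 2.71×8.314×309/11.4 = 611 kPa.
Adiabatic: TV^(γ−1) = const ⇒ T₂ = 309×(0.206)^0.400 = 164 K; PV^γ = const ⇒ P₂ = 66.8 kPa.

164 K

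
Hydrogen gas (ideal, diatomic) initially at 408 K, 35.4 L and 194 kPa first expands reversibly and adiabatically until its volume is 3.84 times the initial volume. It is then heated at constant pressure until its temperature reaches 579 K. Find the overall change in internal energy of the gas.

7200 J

n = P₁V₁/(RT₁) = 194×35.4/(8.314×408) = 2.02 mol.
Step 1 — Adiabatic: TV^(γ−1) = const ⇒ T₂ = 408×(0.260)^0.400 = 238 K; PV^γ = const ⇒ P₂ = 29.5 kPa.
ΔU = nCvΔT = 2.02×20.8×(238−408) = -7150 J.
Q = 0 for an adiabatic process, so W = −ΔU = 7150 J.
State after step 1: P = 29.5 kPa, V = 136 L, T = 238 K.
Step 2 — Isobaric: P stays 29.5 kPa; V/T = const ⇒ T₂ = 579 K, V₂ = 330 L.
W = PΔV = 29.5×(330−136) kPa·L = 5740 J.
ΔU = nCvΔT = 2.02×20.8×(579−238) = 14300 J.
Q = ΔU + W = nCpΔT = 20100 J.
Net over both steps: W = 12900 J, Q = 20100 J, ΔU = 7200 J.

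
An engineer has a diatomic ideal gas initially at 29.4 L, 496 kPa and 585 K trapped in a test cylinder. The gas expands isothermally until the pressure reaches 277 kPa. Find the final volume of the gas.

52.6 L

Isothermal: T stays 585 K; PV = const ⇒ V₂ = 52.6 L, P₂ = 277 kPa.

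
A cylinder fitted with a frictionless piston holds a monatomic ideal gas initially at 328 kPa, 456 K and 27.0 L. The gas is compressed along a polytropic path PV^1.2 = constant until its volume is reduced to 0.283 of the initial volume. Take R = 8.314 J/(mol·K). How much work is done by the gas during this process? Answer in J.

-12700 J

n = P₁V₁/(RT₁) = 328×27.0/(8.314×456) = 2.34 mol.
Polytropic n=1.2: T₂ = T₁(V₁/V₂)^(n−1) = 456×(3.53)^0.20 = 587 K; P₂ = P₁(V₁/V₂)^n = 1490 kPa.
W = (P₁V₁−P₂V₂)/(n−1) = (328×27.0−1490×7.64)/0.20 = -12700 J.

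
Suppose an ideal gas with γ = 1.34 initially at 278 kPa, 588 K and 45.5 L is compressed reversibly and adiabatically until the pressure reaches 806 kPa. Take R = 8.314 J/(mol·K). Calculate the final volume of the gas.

Adiabatic: T₂/T₁ = (P₂/P₁)^((γ−1)/γ) ⇒ T₂ = 588×(2.90)^0.254 = 770 K; V₂ = 20.6 L.

20.6 L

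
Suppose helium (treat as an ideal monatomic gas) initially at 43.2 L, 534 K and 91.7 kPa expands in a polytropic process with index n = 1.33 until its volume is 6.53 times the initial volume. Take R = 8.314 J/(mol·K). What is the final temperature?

287 K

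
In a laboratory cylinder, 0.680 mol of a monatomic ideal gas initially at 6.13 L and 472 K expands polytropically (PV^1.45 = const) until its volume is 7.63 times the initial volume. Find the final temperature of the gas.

P₁ = nRT₁/V₁ = 0.680×8.314×472/6.13 = 435 kPa.
Polytropic n=1.45: T₂ = T₁(V₁/V₂)^(n−1) = 472×(0.131)^0.45 = 189 K; P₂ = P₁(V₁/V₂)^n = 22.9 kPa.

189 K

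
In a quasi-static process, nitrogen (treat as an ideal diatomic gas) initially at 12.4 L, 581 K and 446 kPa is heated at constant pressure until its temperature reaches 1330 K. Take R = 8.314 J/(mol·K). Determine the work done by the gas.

7130 J

n = P₁V₁/(RT₁) = 446×12.4/(8.314×581) = 1.14 mol.
Isobaric: P stays 446 kPa; V/T = const ⇒ T₂ = 1330 K, V₂ = 28.4 L.
W = PΔV = 446×(28.4−12.4) kPa·L = 7130 J.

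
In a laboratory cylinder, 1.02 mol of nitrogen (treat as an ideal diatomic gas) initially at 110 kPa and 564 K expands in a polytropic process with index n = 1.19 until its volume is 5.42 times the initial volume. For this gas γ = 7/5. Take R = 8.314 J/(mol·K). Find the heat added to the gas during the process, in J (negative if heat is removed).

3630 J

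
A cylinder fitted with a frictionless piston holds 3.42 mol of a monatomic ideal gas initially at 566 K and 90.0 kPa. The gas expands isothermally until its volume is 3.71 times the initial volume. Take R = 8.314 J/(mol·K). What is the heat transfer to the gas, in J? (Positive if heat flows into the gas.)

21100 J

V₁ = nRT₁/P₁ = 3.42×8.314×566/90.0 = 179 L.
Isothermal: T stays 566 K; PV = const ⇒ V₂ = 663 L, P₂ = 24.3 kPa.
ΔU = 0 (ideal gas, T constant).
W = nRT ln(V₂/V₁) = 3.42×8.314×566×ln(3.71) = 21100 J.
Q = ΔU + W = 21100 J.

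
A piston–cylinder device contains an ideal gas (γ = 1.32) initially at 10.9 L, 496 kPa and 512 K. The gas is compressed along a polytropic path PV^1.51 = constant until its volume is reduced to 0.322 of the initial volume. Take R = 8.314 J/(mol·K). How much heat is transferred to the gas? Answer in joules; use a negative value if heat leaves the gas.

4920 J

n = P₁V₁/(RT₁) = 496×10.9/(8.314×512) = 1.27 mol.
Polytropic n=1.51: T₂ = T₁(V₁/V₂)^(n−1) = 512×(3.11)^0.51 = 913 K; P₂ = P₁(V₁/V₂)^n = 2750 kPa.
W = (P₁V₁−P₂V₂)/(n−1) = (496×10.9−2750×3.51)/0.51 = -8290 J.
ΔU = nCvΔT = 1.27×26.0×(913−512) = 13200 J.
Q = ΔU + W = 4920 J.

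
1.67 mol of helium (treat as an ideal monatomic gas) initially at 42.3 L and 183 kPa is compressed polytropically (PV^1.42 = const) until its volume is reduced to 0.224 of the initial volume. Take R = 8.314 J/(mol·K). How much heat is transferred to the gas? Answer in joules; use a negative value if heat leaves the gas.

-5960 J

T₁ = P₁V₁/(nR) = 183×42.3/(1.67×8.314) = 558 K.
Polytropic n=1.42: T₂ = T₁(V₁/V₂)^(n−1) = 558×(4.46)^0.42 = 1050 K; P₂ = P₁(V₁/V₂)^n = 1530 kPa.
W = (P₁V₁−P₂V₂)/(n−1) = (183×42.3−1530×9.48)/0.42 = -16100 J.
ΔU = nCvΔT = 1.67×12.5×(1050−558) = 10200 J.
Q = ΔU + W = -5960 J.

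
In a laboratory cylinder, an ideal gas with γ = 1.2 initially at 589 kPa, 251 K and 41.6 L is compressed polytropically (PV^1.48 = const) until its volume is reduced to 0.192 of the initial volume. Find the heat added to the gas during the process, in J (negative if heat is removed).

n = P₁V₁/(RT₁) = 589×41.6/(8.314×251) = 11.7 mol.
Polytropic n=1.48: T₂ = T₁(V₁/V₂)^(n−1) = 251×(5.21)^0.48 = 554 K; P₂ = P₁(V₁/V₂)^n = 6770 kPa.
W = (P₁V₁−P₂V₂)/(n−1) = (589×41.6−6770×7.99)/0.48 = -61700 J.
ΔU = nCvΔT = 11.7×41.6×(554−251) = 148000 J.
Q = ΔU + W = 86300 J.

86300 J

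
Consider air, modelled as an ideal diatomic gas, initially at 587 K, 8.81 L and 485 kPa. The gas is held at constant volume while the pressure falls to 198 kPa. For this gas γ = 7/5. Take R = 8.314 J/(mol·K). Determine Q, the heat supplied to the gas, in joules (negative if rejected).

-6320 J

n = P₁V₁/(RT₁) = 485×8.81/(8.314×587) = 0.876 mol.
Isochoric: V stays 8.81 L; P/T = const ⇒ T₂ = 240 K, P₂ = 198 kPa.
W = 0 (no volume change).
ΔU = nCvΔT = 0.876×20.8×(240−587) = -6320 J.
Q = ΔU = -6320 J.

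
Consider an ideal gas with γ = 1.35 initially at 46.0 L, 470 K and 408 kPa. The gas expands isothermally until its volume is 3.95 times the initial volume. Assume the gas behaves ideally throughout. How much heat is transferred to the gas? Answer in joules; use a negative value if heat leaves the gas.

n = P₁V₁/(RT₁) = 408×46.0/(8.314×470) = 4.80 mol.
Isothermal: T stays 470 K; PV = const ⇒ V₂ = 182 L, P₂ = 103 kPa.
ΔU = 0 (ideal gas, T constant).
W = nRT ln(V₂/V₁) = 4.80×8.314×470×ln(3.95) = 25800 J.
Q = ΔU + W = 25800 J.

25800 J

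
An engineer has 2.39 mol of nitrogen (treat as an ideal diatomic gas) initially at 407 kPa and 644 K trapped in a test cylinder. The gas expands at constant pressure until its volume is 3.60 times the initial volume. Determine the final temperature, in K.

2320 K

V₁ = nRT₁/P₁ = 2.39×8.314×644/407 = 31.4 L.
Isobaric: P stays 407 kPa; V/T = const ⇒ T₂ = 2320 K, V₂ = 113 L.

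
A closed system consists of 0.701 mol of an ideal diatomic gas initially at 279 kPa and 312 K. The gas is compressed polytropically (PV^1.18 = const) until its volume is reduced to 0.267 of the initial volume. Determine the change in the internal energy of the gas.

1220 J

V₁ = nRT₁/P₁ = 0.701×8.314×312/279 = 6.52 L.
Polytropic n=1.18: T₂ = T₁(V₁/V₂)^(n−1) = 312×(3.75)^0.18 = 396 K; P₂ = P₁(V₁/V₂)^n = 1330 kPa.
For an ideal gas ΔU = nCvΔT with Cv = (5/2)R = 20.8 J/(mol·K).
ΔU = 0.701×20.8×(396−312) = 1220 J.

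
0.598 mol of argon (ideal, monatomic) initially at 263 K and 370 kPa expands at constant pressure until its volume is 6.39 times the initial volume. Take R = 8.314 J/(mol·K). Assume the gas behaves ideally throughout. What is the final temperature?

1680 K

V₁ = nRT₁/P₁ = 0.598×8.314×263/370 = 3.53 L.
Isobaric: P stays 370 kPa; V/T = const ⇒ T₂ = 1680 K, V₂ = 22.6 L.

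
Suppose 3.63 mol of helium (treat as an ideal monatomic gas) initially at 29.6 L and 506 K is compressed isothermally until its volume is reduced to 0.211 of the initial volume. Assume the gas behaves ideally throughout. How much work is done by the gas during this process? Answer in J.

P₁ = nRT₁/V₁ = 3.63×8.314×506/29.6 = 516 kPa.
Isothermal: T stays 506 K; PV = const ⇒ V₂ = 6.25 L, P₂ = 2450 kPa.
W = nRT ln(V₂/V₁) = 3.63×8.314×506×ln(0.211) = -23800 J.

-23800 J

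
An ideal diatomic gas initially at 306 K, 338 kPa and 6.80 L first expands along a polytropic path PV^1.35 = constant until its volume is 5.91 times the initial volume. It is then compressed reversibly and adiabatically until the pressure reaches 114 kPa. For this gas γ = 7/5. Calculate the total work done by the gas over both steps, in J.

n = P₁V₁/(RT₁) = 338×6.80/(8.314×306) = 0.903 mol.
Step 1 — Polytropic n=1.35: T₂ = T₁(V₁/V₂)^(n−1) = 306×(0.169)^0.35 = 164 K; P₂ = P₁(V₁/V₂)^n = 30.7 kPa.
W = (P₁V₁−P₂V₂)/(n−1) = (338×6.80−30.7×40.2)/0.35 = 3040 J.
ΔU = nCvΔT = 0.903×20.8×(164−306) = -2660 J.
Q = ΔU + W = 380 J.
State after step 1: P = 30.7 kPa, V = 40.2 L, T = 164 K.
Step 2 — Adiabatic: T₂/T₁ = (P₂/P₁)^((γ−1)/γ) ⇒ T₂ = 164×(3.71)^0.286 = 239 K; V₂ = 15.7 L.
ΔU = nCvΔT = 0.903×20.8×(239−164) = 1400 J.
Q = 0 for an adiabatic process, so W = −ΔU = -1400 J.
Net over both steps: W = 1640 J, Q = 380 J, ΔU = -1260 J.

1640 J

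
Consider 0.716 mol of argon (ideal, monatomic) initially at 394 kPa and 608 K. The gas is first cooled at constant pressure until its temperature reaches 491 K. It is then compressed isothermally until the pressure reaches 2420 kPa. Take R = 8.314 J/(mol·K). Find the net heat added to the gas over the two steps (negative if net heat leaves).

V₁ = nRT₁/P₁ = 0.716×8.314×608/394 = 9.19 L.
Step 1 — Isobaric: P stays 394 kPa; V/T = const ⇒ T₂ = 491 K, V₂ = 7.42 L.
W = PΔV = 394×(7.42−9.19) kPa·L = -696 J.
ΔU = nCvΔT = 0.716×12.5×(491−608) = -1040 J.
Q = ΔU + W = nCpΔT = -1740 J.
State after step 1: P = 394 kPa, V = 7.42 L, T = 491 K.
Step 2 — Isothermal: T stays 491 K; PV = const ⇒ V₂ = 1.21 L, P₂ = 2420 kPa.
ΔU = 0 (ideal gas, T constant).
W = nRT ln(V₂/V₁) = 0.716×8.314×491×ln(0.163) = -5310 J.
Q = ΔU + W = -5310 J.
Net over both steps: W = -6000 J, Q = -7050 J, ΔU = -1040 J.

-7050 J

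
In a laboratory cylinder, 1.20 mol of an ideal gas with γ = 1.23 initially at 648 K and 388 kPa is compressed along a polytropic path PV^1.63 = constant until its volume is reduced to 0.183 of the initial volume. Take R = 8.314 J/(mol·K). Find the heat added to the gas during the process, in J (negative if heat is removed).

V₁ = nRT₁/P₁ = 1.20×8.314×648/388 = 16.7 L.
Polytropic n=1.63: T₂ = T₁(V₁/V₂)^(n−1) = 648×(5.46)^0.63 = 1890 K; P₂ = P₁(V₁/V₂)^n = 6180 kPa.
W = (P₁V₁−P₂V₂)/(n−1) = (388×16.7−6180×3.05)/0.63 = -19700 J.
ΔU = nCvΔT = 1.20×36.1×(1890−648) = 53800 J.
Q = ΔU + W = 34200 J.

34200 J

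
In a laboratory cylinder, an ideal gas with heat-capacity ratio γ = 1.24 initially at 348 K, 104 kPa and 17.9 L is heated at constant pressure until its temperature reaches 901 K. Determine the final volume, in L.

Isobaric: P stays 104 kPa; V/T = const ⇒ T₂ = 901 K, V₂ = 46.3 L.

46.3 L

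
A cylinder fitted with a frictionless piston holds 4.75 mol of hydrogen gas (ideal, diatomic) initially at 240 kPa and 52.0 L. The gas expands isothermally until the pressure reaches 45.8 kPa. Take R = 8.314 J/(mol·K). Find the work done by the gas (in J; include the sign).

T₁ = P₁V₁/(nR) = 240×52.0/(4.75×8.314) = 316 K.
Isothermal: T stays 316 K; PV = const ⇒ V₂ = 272 L, P₂ = 45.8 kPa.
W = nRT ln(V₂/V₁) = 4.75×8.314×316×ln(5.24) = 20700 J.

20700 J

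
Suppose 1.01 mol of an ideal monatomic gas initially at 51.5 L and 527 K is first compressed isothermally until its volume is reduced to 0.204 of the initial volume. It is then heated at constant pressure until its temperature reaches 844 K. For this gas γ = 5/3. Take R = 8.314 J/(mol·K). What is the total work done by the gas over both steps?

-4370 J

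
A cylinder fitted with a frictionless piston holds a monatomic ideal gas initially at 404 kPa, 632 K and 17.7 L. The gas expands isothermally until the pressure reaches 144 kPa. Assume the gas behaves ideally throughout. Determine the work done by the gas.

7380 J

n = P₁V₁/(RT₁) = 404×17.7/(8.314×632) = 1.36 mol.
Isothermal: T stays 632 K; PV = const ⇒ V₂ = 49.7 L, P₂ = 144 kPa.
W = nRT ln(V₂/V₁) = 1.36×8.314×632×ln(2.81) = 7380 J.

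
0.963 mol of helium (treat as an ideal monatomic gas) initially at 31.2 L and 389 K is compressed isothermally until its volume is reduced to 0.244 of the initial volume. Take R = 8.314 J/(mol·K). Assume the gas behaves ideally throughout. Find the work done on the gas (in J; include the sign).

P₁ = nRT₁/V₁ = 0.963×8.314×389/31.2 = 99.8 kPa.
Isothermal: T stays 389 K; PV = const ⇒ V₂ = 7.61 L, P₂ = 409 kPa.
W = nRT ln(V₂/V₁) = 0.963×8.314×389×ln(0.244) = -4390 J.
Work done on the gas = −W_by = 4390 J.

4390 J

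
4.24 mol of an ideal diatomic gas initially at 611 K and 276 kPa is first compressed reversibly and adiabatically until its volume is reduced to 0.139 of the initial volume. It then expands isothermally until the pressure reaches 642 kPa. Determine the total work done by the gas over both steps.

26300 J

V₁ = nRT₁/P₁ = 4.24×8.314×611/276 = 78.0 L.
Step 1 — Adiabatic: TV^(γ−1) = const ⇒ T₂ = 611×(7.19)^0.400 = 1350 K; PV^γ = const ⇒ P₂ = 4370 kPa.
ΔU = nCvΔT = 4.24×20.8×(1350−611) = 64700 J.
Q = 0 for an adiabatic process, so W = −ΔU = -64700 J.
State after step 1: P = 4370 kPa, V = 10.8 L, T = 1350 K.
Step 2 — Isothermal: T stays 1350 K; PV = const ⇒ V₂ = 73.9 L, P₂ = 642 kPa.
ΔU = 0 (ideal gas, T constant).
W = nRT ln(V₂/V₁) = 4.24×8.314×1350×ln(6.81) = 91000 J.
Q = ΔU + W = 91000 J.
Net over both steps: W = 26300 J, Q = 91000 J, ΔU = 64700 J.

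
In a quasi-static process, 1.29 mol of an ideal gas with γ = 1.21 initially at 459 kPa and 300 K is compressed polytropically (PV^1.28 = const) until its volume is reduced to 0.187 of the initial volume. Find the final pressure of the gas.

V₁ = nRT₁/P₁ = 1.29×8.314×300/459 = 7.01 L.
Polytropic n=1.28: T₂ = T₁(V₁/V₂)^(n−1) = 300×(5.35)^0.28 = 480 K; P₂ = P₁(V₁/V₂)^n = 3930 kPa.

3930 kPa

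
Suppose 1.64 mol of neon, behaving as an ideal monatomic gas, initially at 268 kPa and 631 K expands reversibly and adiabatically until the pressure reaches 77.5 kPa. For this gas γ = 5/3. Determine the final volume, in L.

V₁ = nRT₁/P₁ = 1.64×8.314×631/268 = 32.1 L.
Adiabatic: T₂/T₁ = (P₂/P₁)^((γ−1)/γ) ⇒ T₂ = 631×(0.289)^0.400 = 384 K; V₂ = 67.6 L.

67.6 L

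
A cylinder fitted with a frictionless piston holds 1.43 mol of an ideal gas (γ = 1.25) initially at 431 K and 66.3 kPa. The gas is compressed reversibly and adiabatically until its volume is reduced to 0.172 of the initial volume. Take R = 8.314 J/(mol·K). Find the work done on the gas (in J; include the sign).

11300 J

V₁ = nRT₁/P₁ = 1.43×8.314×431/66.3 = 77.3 L.
Adiabatic: TV^(γ−1) = const ⇒ T₂ = 431×(5.81)^0.250 = 669 K; PV^γ = const ⇒ P₂ = 599 kPa.
ΔU = nCvΔT = 1.43×33.3×(669−431) = 11300 J.
Q = 0 for an adiabatic process, so W = −ΔU = -11300 J.
Work done on the gas = −W_by = 11300 J.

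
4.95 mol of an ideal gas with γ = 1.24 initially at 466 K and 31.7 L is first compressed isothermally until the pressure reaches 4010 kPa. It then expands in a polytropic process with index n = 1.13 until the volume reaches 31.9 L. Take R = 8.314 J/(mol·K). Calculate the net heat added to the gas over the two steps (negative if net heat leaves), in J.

P₁ = nRT₁/V₁ = 4.95×8.314×466/31.7 = 605 kPa.
Step 1 — Isothermal: T stays 466 K; PV = const ⇒ V₂ = 4.78 L, P₂ = 4010 kPa.
ΔU = 0 (ideal gas, T constant).
W = nRT ln(V₂/V₁) = 4.95×8.314×466×ln(0.151) = -36300 J.
Q = ΔU + W = -36300 J.
State after step 1: P = 4010 kPa, V = 4.78 L, T = 466 K.
Step 2 — Polytropic n=1.13: T₂ = T₁(V₁/V₂)^(n−1) = 466×(0.150)^0.13 = 364 K; P₂ = P₁(V₁/V₂)^n = 470 kPa.
W = (P₁V₁−P₂V₂)/(n−1) = (4010×4.78−470×31.9)/0.13 = 32300 J.
ΔU = nCvΔT = 4.95×34.6×(364−466) = -17500 J.
Q = ΔU + W = 14800 J.
Net over both steps: W = -4020 J, Q = -21500 J, ΔU = -17500 J.

-21500 J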